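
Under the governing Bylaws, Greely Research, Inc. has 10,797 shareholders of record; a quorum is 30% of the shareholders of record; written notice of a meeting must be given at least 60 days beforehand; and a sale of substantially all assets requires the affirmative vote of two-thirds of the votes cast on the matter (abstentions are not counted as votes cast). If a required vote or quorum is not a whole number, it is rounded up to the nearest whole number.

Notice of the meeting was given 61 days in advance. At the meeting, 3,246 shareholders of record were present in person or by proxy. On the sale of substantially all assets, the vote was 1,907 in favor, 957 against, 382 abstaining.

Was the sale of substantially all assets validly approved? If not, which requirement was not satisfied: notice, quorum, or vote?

Invalid — vote requirement not satisfied.

Notice: 61 days given; 60 required. Satisfied.
Quorum: 30% of 10,797 = 3,239.10, rounded up to 3,240; 3,246 present. Satisfied.
Vote: requires two-thirds of the votes cast (3,246 − 382 abstaining = 2,864); 2/3 of 2864 = 1909.33, rounded up to 1910, so 1,910 needed; 1,907 in favor. Not satisfied.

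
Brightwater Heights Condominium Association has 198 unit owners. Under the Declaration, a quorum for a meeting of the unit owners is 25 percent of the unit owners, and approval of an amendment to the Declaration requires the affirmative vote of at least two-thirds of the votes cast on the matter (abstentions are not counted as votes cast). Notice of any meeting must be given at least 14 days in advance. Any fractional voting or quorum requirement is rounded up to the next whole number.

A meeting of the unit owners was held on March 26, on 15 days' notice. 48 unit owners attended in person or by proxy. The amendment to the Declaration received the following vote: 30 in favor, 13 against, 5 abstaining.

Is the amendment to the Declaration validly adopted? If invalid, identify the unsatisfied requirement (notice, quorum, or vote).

Notice: 15 days given; 14 required. Satisfied.
Quorum: 25% of 198 = 49.50, rounded up to 50; 48 present. Not satisfied.
Vote: requires two-thirds of the votes cast (48 − 5 abstaining = 43); 2/3 of 43 = 28.67, rounded up to 29, so 29 needed; 30 in favor. Satisfied.

Invalid — quorum requirement not satisfied.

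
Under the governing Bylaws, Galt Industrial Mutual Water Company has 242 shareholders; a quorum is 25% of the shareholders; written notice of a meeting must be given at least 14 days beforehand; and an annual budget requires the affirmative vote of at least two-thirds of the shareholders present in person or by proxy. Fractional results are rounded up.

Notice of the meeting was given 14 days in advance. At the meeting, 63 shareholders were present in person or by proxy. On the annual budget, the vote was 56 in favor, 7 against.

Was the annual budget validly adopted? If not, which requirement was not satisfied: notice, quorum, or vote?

Notice: 14 days given; 14 required. Satisfied.
Quorum: 25% of 242 = 60.50, rounded up to 61; 63 present. Satisfied.
Vote: requires two-thirds of those present (63); 2/3 of 63 = 42, so 42 needed; 56 in favor. Satisfied.

Valid — all requirements satisfied.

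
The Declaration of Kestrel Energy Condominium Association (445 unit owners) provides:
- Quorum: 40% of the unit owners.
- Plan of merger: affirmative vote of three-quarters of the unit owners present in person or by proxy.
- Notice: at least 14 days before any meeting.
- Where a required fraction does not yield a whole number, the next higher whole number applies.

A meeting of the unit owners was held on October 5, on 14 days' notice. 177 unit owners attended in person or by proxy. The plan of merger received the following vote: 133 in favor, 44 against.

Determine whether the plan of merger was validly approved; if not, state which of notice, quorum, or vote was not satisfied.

Notice: 14 days given; 14 required. Satisfied.
Quorum: 40% of 445 = 178; 177 present. Not satisfied.
Vote: requires three-fourths of those present (177); 3/4 of 177 = 132.75, rounded up to 133, so 133 needed; 133 in favor. Satisfied.

Invalid — quorum requirement not satisfied.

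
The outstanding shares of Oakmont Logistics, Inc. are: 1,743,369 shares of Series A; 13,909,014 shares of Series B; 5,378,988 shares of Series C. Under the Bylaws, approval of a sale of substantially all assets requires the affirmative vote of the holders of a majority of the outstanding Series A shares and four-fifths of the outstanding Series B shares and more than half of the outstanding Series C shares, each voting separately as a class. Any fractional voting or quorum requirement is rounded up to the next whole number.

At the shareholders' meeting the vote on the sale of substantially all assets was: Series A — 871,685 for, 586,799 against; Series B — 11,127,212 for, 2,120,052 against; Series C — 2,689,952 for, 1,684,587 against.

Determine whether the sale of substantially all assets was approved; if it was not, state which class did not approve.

Series A: a majority of 1743369 is 871685; 871,685 required, 871,685 in favor — approved.
Series B: 4/5 of 13909014 = 11127211.20, rounded up to 11127212; 11,127,212 required, 11,127,212 in favor — approved.
Series C: a majority of 5378988 is 2689495; 2,689,495 required, 2,689,952 in favor — approved.

Approved — every class gave the required vote.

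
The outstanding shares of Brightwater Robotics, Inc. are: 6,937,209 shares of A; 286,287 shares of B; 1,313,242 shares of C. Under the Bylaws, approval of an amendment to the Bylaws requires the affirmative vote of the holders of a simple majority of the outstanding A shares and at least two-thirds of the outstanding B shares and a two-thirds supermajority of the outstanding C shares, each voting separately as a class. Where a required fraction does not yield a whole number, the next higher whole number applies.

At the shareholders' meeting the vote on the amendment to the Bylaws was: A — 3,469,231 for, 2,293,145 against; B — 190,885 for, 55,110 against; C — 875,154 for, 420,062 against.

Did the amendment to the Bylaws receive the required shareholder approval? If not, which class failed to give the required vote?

A: a majority of 6937209 is 3468605; 3,468,605 required, 3,469,231 in favor — approved.
B: 2/3 of 286287 = 190858; 190,858 required, 190,885 in favor — approved.
C: 2/3 of 1313242 = 875494.67, rounded up to 875495; 875,495 required, 875,154 in favor — not approved.

Not approved — the C shares did not give the required vote.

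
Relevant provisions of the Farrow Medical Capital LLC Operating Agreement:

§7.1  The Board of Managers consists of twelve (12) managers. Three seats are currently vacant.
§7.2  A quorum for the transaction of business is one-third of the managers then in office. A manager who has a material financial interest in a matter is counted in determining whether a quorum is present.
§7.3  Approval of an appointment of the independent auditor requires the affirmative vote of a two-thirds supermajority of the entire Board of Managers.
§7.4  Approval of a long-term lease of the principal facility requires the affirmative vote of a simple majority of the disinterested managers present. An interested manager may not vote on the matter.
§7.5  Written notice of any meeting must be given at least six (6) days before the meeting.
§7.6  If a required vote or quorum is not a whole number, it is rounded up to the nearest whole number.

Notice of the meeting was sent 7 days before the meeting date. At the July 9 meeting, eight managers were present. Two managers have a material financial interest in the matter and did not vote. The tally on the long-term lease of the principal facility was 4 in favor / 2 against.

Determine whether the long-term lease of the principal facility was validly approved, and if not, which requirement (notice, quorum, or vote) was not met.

Notice: 7 days given; 6 required (7 ≥ 6). Satisfied.
Quorum: 8 present (interested managers count toward quorum); quorum is 3. Satisfied.
Vote: the long-term lease of the principal facility requires a majority of the disinterested managers present (8 − 2 = 6). A majority of 6 is 4, so 4 affirmative votes are needed; 4 voted in favor. Satisfied.

Valid — all requirements satisfied.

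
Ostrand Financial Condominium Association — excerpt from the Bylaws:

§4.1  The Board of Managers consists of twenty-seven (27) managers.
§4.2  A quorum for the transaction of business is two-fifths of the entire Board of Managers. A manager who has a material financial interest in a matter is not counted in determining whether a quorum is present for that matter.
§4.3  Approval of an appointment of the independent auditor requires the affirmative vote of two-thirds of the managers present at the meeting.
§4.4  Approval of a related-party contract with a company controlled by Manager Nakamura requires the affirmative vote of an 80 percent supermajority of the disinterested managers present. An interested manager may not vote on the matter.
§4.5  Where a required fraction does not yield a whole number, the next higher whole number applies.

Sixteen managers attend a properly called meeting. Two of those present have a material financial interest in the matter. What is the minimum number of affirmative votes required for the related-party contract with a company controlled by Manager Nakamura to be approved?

The related-party contract with a company controlled by Manager Nakamura requires four-fifths of the disinterested managers present (16 − 2 = 14).
4/5 of 14 = 11.20, rounded up to 12.

12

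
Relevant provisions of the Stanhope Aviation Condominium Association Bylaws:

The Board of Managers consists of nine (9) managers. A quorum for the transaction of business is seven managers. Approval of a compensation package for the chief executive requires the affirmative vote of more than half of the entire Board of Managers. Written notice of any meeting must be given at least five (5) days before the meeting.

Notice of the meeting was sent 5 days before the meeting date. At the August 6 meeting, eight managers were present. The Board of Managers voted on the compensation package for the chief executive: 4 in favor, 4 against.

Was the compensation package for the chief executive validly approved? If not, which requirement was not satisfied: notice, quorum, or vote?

Invalid — vote requirement not satisfied.

Notice: 5 days given; 5 required (5 ≥ 5). Satisfied.
Quorum: 8 present; quorum is 7. Satisfied.
Vote: the compensation package for the chief executive requires a majority of the entire Board of Managers (9). A majority of 9 is 5, so 5 affirmative votes are needed; 4 voted in favor. Not satisfied.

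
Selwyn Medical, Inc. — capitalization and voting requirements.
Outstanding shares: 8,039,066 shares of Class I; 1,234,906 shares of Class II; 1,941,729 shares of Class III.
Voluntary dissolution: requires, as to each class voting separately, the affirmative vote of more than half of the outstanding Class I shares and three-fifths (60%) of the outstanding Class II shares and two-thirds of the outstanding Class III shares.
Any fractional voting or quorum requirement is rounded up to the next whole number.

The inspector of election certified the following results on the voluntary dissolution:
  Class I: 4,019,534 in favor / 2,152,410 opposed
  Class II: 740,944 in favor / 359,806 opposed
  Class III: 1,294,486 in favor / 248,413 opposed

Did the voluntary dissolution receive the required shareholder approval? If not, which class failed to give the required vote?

Class I: a majority of 8039066 is 4019534; 4,019,534 required, 4,019,534 in favor — approved.
Class II: 3/5 of 1234906 = 740943.60, rounded up to 740944; 740,944 required, 740,944 in favor — approved.
Class III: 2/3 of 1941729 = 1294486; 1,294,486 required, 1,294,486 in favor — approved.

Approved — every class gave the required vote.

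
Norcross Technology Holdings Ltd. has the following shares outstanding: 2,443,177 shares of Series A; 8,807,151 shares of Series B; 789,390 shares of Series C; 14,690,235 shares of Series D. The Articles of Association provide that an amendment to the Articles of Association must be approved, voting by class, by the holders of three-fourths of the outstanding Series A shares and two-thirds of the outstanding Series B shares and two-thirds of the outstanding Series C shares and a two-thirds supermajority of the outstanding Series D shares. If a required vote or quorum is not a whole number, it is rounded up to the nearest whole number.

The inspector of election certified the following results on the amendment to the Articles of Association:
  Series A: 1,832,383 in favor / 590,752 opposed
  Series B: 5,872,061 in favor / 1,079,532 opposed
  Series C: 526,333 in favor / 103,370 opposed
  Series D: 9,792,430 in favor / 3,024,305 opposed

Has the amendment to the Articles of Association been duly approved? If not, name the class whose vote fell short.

Not approved — the Series D shares did not give the required vote.

Series A: 3/4 of 2443177 = 1832382.75, rounded up to 1832383; 1,832,383 required, 1,832,383 in favor — approved.
Series B: 2/3 of 8807151 = 5871434; 5,871,434 required, 5,872,061 in favor — approved.
Series C: 2/3 of 789390 = 526260; 526,260 required, 526,333 in favor — approved.
Series D: 2/3 of 14690235 = 9793490; 9,793,490 required, 9,792,430 in favor — not approved.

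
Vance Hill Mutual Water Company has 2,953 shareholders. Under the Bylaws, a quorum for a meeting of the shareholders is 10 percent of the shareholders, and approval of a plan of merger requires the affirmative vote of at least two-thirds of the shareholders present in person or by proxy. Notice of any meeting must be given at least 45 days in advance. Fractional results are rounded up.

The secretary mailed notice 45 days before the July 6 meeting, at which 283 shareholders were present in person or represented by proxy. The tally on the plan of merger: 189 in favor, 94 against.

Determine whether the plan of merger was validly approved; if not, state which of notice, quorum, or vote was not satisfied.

Invalid — quorum requirement not satisfied.

Notice: 45 days given; 45 required. Satisfied.
Quorum: 10% of 2,953 = 295.30, rounded up to 296; 283 present. Not satisfied.
Vote: requires two-thirds of those present (283); 2/3 of 283 = 188.67, rounded up to 189, so 189 needed; 189 in favor. Satisfied.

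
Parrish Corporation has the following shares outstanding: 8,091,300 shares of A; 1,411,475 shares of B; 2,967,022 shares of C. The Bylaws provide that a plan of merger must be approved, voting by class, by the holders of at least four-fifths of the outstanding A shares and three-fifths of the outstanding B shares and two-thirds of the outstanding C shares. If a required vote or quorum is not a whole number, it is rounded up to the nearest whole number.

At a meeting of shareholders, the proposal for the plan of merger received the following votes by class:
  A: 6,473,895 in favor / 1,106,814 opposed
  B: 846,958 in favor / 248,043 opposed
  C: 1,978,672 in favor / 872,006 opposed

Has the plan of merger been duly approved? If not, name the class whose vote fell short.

A: 4/5 of 8091300 = 6473040; 6,473,040 required, 6,473,895 in favor — approved.
B: 3/5 of 1411475 = 846885; 846,885 required, 846,958 in favor — approved.
C: 2/3 of 2967022 = 1978014.67, rounded up to 1978015; 1,978,015 required, 1,978,672 in favor — approved.

Approved — every class gave the required vote.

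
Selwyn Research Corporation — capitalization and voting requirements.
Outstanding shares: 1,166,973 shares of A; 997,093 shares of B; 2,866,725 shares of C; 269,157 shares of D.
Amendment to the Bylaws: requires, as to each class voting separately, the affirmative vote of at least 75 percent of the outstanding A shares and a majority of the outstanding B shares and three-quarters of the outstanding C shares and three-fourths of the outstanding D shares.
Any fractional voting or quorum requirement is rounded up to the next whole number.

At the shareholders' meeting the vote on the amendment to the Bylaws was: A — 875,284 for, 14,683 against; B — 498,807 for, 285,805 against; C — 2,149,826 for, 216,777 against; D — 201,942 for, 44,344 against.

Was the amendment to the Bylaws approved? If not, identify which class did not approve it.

Not approved — the C shares did not give the required vote.

A: 3/4 of 1166973 = 875229.75, rounded up to 875230; 875,230 required, 875,284 in favor — approved.
B: a majority of 997093 is 498547; 498,547 required, 498,807 in favor — approved.
C: 3/4 of 2866725 = 2150043.75, rounded up to 2150044; 2,150,044 required, 2,149,826 in favor — not approved.
D: 3/4 of 269157 = 201867.75, rounded up to 201868; 201,868 required, 201,942 in favor — approved.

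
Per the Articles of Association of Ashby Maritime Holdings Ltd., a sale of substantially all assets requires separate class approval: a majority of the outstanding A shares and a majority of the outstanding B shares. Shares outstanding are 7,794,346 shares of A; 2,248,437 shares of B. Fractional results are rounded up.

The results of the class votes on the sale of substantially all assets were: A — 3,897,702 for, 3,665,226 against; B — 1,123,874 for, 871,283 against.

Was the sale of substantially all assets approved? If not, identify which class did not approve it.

A: a majority of 7794346 is 3897174; 3,897,174 required, 3,897,702 in favor — approved.
B: a majority of 2248437 is 1124219; 1,124,219 required, 1,123,874 in favor — not approved.

Not approved — the B shares did not give the required vote.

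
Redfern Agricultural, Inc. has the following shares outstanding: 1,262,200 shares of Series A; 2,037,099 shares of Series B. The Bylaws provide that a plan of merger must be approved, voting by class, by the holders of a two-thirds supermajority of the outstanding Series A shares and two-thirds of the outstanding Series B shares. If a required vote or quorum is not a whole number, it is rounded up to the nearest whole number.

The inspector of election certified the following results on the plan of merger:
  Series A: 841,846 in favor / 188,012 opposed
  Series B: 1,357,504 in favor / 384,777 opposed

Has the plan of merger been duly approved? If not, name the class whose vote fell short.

Not approved — the Series B shares did not give the required vote.

Series A: 2/3 of 1262200 = 841466.67, rounded up to 841467; 841,467 required, 841,846 in favor — approved.
Series B: 2/3 of 2037099 = 1358066; 1,358,066 required, 1,357,504 in favor — not approved.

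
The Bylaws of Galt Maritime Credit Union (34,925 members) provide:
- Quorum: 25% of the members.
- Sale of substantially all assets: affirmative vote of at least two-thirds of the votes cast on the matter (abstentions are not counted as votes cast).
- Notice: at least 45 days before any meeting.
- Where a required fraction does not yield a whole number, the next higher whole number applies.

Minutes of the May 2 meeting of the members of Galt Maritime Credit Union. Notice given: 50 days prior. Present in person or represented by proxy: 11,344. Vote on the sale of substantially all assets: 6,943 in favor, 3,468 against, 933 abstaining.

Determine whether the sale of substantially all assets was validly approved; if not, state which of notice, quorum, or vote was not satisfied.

Notice: 50 days given; 45 required. Satisfied.
Quorum: 25% of 34,925 = 8,731.25, rounded up to 8,732; 11,344 present. Satisfied.
Vote: requires two-thirds of the votes cast (11,344 − 933 abstaining = 10,411); 2/3 of 10411 = 6940.67, rounded up to 6941, so 6,941 needed; 6,943 in favor. Satisfied.

Valid — all requirements satisfied.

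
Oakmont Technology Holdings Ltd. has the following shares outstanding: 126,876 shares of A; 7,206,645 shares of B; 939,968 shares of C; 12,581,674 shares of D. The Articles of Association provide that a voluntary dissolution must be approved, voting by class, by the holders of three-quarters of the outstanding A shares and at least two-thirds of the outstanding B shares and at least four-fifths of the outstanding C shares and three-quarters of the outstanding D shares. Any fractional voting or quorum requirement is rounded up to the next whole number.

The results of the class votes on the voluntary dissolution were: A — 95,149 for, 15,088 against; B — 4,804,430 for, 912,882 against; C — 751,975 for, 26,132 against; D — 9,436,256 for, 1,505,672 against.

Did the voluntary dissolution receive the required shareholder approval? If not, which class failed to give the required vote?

Not approved — the A shares did not give the required vote.

A: 3/4 of 126876 = 95157; 95,157 required, 95,149 in favor — not approved.
B: 2/3 of 7206645 = 4804430; 4,804,430 required, 4,804,430 in favor — approved.
C: 4/5 of 939968 = 751974.40, rounded up to 751975; 751,975 required, 751,975 in favor — approved.
D: 3/4 of 12581674 = 9436255.50, rounded up to 9436256; 9,436,256 required, 9,436,256 in favor — approved.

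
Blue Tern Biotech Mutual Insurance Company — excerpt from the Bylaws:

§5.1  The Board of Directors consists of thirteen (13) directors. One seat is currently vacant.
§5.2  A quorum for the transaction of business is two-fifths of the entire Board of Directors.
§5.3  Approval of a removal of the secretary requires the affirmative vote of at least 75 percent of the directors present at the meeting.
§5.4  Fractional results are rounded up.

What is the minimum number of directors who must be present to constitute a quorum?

6

2/5 of 13 = 5.20, rounded up to 6.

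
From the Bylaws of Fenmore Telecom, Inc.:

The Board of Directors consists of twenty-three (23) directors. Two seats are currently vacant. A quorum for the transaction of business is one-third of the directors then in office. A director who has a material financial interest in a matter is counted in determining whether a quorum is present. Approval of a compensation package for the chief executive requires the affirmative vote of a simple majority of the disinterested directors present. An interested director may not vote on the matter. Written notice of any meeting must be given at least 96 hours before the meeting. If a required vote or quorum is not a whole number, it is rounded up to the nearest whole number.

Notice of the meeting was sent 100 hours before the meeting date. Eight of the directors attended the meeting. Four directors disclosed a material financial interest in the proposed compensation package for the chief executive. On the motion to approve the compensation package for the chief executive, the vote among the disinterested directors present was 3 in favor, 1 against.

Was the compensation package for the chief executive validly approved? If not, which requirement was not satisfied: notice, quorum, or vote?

Valid — all requirements satisfied.

Notice: 100 hours given; 96 required (100 ≥ 96). Satisfied.
Quorum: 8 present (interested directors count toward quorum); quorum is 7. Satisfied.
Vote: the compensation package for the chief executive requires a majority of the disinterested directors present (8 − 4 = 4). A majority of 4 is 3, so 3 affirmative votes are needed; 3 voted in favor. Satisfied.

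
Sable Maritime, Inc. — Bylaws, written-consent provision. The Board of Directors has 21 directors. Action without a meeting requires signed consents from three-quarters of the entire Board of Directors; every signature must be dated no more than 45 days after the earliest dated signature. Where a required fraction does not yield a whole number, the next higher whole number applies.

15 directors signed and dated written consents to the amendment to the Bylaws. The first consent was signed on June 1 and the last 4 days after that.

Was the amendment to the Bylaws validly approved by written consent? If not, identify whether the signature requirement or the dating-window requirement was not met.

Not effective — insufficient signatures.

Signatures required: three-quarters of 21 — 3/4 of 21 = 15.75, rounded up to 16, so 16 needed; 15 signed. Insufficient.
Dating window: the latest signature is 4 days after the earliest; the limit is 45 days. Within the window.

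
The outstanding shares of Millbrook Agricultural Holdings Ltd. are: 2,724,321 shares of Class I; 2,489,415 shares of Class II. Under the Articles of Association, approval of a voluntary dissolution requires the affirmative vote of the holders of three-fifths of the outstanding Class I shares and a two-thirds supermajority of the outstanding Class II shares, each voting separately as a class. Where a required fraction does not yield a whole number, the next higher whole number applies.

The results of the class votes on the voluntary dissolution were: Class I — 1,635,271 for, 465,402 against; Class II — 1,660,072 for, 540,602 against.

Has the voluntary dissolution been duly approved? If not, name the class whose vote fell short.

Class I: 3/5 of 2724321 = 1634592.60, rounded up to 1634593; 1,634,593 required, 1,635,271 in favor — approved.
Class II: 2/3 of 2489415 = 1659610; 1,659,610 required, 1,660,072 in favor — approved.

Approved — every class gave the required vote.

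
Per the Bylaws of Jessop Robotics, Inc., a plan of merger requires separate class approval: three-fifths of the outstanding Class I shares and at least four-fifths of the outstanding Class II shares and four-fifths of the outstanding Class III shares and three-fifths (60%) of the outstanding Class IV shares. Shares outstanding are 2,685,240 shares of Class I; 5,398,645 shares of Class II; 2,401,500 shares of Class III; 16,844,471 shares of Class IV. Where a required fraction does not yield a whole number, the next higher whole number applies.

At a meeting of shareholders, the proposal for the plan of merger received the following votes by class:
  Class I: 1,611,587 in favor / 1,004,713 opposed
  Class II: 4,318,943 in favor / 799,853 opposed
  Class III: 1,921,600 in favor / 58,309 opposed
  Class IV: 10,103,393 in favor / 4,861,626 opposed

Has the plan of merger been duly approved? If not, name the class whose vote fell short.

Class I: 3/5 of 2685240 = 1611144; 1,611,144 required, 1,611,587 in favor — approved.
Class II: 4/5 of 5398645 = 4318916; 4,318,916 required, 4,318,943 in favor — approved.
Class III: 4/5 of 2401500 = 1921200; 1,921,200 required, 1,921,600 in favor — approved.
Class IV: 3/5 of 16844471 = 10106682.60, rounded up to 10106683; 10,106,683 required, 10,103,393 in favor — not approved.

Not approved — the Class IV shares did not give the required vote.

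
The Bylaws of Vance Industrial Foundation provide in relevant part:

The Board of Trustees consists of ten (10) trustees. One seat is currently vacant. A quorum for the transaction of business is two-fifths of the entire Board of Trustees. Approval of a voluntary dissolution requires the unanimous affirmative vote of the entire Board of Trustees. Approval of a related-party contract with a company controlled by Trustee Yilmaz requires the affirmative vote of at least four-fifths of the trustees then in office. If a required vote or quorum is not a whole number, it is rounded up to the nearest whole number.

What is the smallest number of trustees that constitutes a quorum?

4

2/5 of 10 = 4.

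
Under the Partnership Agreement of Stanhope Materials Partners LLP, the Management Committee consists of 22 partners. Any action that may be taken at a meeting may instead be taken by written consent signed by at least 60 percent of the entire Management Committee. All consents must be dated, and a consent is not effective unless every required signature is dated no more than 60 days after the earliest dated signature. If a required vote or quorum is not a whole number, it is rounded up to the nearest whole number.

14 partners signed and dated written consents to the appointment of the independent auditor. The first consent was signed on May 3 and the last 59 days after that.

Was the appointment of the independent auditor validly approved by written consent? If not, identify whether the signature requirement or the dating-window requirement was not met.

Signatures required: at least 60 percent of 22 — 3/5 of 22 = 13.20, rounded up to 14, so 14 needed; 14 signed. Sufficient.
Dating window: the latest signature is 59 days after the earliest; the limit is 60 days. Within the window.

Effective — both the signature and dating-window requirements are satisfied.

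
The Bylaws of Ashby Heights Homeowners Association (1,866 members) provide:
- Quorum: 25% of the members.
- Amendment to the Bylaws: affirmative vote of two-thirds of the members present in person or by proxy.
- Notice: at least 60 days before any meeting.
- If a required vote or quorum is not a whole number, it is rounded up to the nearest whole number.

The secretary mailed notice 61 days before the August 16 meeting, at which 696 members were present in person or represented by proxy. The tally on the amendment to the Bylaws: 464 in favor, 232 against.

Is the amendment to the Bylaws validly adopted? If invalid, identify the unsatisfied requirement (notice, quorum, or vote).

Valid — all requirements satisfied.

Notice: 61 days given; 60 required. Satisfied.
Quorum: 25% of 1,866 = 466.50, rounded up to 467; 696 present. Satisfied.
Vote: requires two-thirds of those present (696); 2/3 of 696 = 464, so 464 needed; 464 in favor. Satisfied.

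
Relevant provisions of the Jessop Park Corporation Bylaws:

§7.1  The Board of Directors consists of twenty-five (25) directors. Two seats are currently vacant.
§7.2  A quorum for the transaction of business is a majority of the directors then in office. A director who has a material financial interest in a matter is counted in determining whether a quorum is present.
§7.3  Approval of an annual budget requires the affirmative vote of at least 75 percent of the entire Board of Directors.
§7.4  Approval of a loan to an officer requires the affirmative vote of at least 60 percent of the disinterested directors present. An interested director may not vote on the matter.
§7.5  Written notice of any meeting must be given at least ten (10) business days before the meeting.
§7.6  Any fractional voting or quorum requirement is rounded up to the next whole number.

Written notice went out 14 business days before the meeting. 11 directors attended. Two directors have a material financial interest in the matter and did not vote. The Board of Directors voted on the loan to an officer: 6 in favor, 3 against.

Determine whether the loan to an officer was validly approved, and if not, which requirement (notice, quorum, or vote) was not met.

Invalid — quorum requirement not satisfied.

Notice: 14 business days given; 10 required (14 ≥ 10). Satisfied.
Quorum: 11 present (interested directors count toward quorum); quorum is 12. Not satisfied.
Vote: the loan to an officer requires three-fifths of the disinterested directors present (11 − 2 = 9). 3/5 of 9 = 5.40, rounded up to 6, so 6 affirmative votes are needed; 6 voted in favor. Satisfied. (Moot — without a quorum no business can be validly transacted.)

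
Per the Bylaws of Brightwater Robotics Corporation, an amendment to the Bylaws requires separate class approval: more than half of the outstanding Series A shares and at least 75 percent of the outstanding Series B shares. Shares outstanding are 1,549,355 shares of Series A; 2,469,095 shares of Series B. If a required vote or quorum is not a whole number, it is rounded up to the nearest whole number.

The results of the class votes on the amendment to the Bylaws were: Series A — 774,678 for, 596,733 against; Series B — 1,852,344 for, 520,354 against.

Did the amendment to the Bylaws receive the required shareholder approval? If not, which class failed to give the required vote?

Approved — every class gave the required vote.

Series A: a majority of 1549355 is 774678; 774,678 required, 774,678 in favor — approved.
Series B: 3/4 of 2469095 = 1851821.25, rounded up to 1851822; 1,851,822 required, 1,852,344 in favor — approved.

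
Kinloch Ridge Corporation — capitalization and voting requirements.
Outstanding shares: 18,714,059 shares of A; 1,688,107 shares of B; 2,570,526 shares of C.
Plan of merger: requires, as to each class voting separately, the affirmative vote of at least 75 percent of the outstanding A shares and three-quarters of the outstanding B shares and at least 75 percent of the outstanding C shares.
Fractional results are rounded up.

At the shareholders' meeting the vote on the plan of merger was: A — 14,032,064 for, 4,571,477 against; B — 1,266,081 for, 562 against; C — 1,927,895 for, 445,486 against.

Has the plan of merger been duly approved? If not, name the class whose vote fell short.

Not approved — the A shares did not give the required vote.

A: 3/4 of 18714059 = 14035544.25, rounded up to 14035545; 14,035,545 required, 14,032,064 in favor — not approved.
B: 3/4 of 1688107 = 1266080.25, rounded up to 1266081; 1,266,081 required, 1,266,081 in favor — approved.
C: 3/4 of 2570526 = 1927894.50, rounded up to 1927895; 1,927,895 required, 1,927,895 in favor — approved.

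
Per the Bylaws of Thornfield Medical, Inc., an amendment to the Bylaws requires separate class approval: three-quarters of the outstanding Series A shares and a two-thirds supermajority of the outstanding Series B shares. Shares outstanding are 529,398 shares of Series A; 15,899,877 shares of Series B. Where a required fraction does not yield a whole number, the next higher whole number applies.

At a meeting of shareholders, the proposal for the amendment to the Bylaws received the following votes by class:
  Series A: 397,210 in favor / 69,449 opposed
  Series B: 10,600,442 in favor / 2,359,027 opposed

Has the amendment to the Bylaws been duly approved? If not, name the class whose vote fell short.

Approved — every class gave the required vote.

Series A: 3/4 of 529398 = 397048.50, rounded up to 397049; 397,049 required, 397,210 in favor — approved.
Series B: 2/3 of 15899877 = 10599918; 10,599,918 required, 10,600,442 in favor — approved.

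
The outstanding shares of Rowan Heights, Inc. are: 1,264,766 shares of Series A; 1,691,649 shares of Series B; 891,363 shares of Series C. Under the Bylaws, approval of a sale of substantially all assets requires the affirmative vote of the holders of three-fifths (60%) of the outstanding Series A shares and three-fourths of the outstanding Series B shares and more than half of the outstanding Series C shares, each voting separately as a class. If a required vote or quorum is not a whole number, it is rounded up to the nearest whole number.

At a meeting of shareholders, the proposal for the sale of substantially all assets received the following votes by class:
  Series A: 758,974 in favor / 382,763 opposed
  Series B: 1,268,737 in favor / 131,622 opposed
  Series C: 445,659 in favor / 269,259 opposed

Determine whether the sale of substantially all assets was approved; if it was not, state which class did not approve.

Series A: 3/5 of 1264766 = 758859.60, rounded up to 758860; 758,860 required, 758,974 in favor — approved.
Series B: 3/4 of 1691649 = 1268736.75, rounded up to 1268737; 1,268,737 required, 1,268,737 in favor — approved.
Series C: a majority of 891363 is 445682; 445,682 required, 445,659 in favor — not approved.

Not approved — the Series C shares did not give the required vote.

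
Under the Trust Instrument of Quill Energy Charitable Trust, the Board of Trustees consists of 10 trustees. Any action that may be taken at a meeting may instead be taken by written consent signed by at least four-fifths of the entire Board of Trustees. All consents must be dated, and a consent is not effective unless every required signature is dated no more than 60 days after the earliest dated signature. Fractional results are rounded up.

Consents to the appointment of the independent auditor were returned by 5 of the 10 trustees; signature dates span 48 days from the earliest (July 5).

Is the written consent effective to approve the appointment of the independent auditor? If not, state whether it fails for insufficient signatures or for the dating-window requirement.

Not effective — insufficient signatures.

Signatures required: at least four-fifths of 10 — 4/5 of 10 = 8, so 8 needed; 5 signed. Insufficient.
Dating window: the latest signature is 48 days after the earliest; the limit is 60 days. Within the window.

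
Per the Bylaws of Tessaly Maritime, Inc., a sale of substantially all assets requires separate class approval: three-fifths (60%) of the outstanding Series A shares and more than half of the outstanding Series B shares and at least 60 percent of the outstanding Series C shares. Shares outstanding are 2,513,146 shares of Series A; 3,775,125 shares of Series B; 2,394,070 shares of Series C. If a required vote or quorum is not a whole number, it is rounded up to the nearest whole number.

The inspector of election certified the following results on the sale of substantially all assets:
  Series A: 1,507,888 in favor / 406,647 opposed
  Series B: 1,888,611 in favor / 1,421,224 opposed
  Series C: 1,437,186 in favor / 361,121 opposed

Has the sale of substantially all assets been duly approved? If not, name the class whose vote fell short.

Approved — every class gave the required vote.

Series A: 3/5 of 2513146 = 1507887.60, rounded up to 1507888; 1,507,888 required, 1,507,888 in favor — approved.
Series B: a majority of 3775125 is 1887563; 1,887,563 required, 1,888,611 in favor — approved.
Series C: 3/5 of 2394070 = 1436442; 1,436,442 required, 1,437,186 in favor — approved.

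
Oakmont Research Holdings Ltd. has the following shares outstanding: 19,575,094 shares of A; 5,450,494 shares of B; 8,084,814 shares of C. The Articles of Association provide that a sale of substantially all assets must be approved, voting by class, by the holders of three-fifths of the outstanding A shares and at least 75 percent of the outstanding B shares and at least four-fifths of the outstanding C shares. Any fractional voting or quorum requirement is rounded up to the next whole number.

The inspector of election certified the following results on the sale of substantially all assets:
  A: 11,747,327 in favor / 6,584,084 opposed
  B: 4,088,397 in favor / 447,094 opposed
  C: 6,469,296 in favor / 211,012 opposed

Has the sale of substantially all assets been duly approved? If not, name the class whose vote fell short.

Approved — every class gave the required vote.

A: 3/5 of 19575094 = 11745056.40, rounded up to 11745057; 11,745,057 required, 11,747,327 in favor — approved.
B: 3/4 of 5450494 = 4087870.50, rounded up to 4087871; 4,087,871 required, 4,088,397 in favor — approved.
C: 4/5 of 8084814 = 6467851.20, rounded up to 6467852; 6,467,852 required, 6,469,296 in favor — approved.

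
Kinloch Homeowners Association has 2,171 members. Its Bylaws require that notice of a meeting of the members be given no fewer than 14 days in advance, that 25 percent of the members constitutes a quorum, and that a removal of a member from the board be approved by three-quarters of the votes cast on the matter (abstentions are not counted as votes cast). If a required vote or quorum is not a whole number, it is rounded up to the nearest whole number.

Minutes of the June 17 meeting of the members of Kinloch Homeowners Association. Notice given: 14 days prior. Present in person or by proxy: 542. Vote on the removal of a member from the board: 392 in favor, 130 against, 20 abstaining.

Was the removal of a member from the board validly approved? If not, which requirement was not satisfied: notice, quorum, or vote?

Invalid — quorum requirement not satisfied.

Notice: 14 days given; 14 required. Satisfied.
Quorum: 25% of 2,171 = 542.75, rounded up to 543; 542 present. Not satisfied.
Vote: requires three-fourths of the votes cast (542 − 20 abstaining = 522); 3/4 of 522 = 391.50, rounded up to 392, so 392 needed; 392 in favor. Satisfied.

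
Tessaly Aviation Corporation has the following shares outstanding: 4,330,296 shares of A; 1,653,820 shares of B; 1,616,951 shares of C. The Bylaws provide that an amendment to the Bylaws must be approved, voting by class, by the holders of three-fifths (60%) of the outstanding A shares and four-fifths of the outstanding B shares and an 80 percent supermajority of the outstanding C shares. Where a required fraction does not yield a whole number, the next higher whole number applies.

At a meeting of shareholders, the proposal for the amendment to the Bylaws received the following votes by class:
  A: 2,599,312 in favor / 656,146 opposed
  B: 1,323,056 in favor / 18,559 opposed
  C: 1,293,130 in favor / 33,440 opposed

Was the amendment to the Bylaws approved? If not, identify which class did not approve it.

A: 3/5 of 4330296 = 2598177.60, rounded up to 2598178; 2,598,178 required, 2,599,312 in favor — approved.
B: 4/5 of 1653820 = 1323056; 1,323,056 required, 1,323,056 in favor — approved.
C: 4/5 of 1616951 = 1293560.80, rounded up to 1293561; 1,293,561 required, 1,293,130 in favor — not approved.

Not approved — the C shares did not give the required vote.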